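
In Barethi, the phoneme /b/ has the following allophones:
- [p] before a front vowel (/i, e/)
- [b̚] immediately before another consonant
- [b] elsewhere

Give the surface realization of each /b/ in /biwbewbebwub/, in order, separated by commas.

[p], [p], [p], [b̚], [b]

Occurrence 1 (position 1): before a front vowel (/i, e/) → [p].
Occurrence 2 (position 4): before a front vowel (/i, e/) → [p].
Occurrence 3 (position 7): before a front vowel (/i, e/) → [p].
Occurrence 4 (position 9): immediately before another consonant → [b̚].
Occurrence 5 (position 12): no conditioning environment matches → elsewhere allophone [b].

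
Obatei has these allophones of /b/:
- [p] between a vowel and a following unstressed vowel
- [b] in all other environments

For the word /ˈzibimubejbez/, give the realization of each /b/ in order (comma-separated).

[p], [p], [b]

Occurrence 1 (position 3): between a vowel and a following unstressed vowel → [p].
Occurrence 2 (position 7): between a vowel and a following unstressed vowel → [p].
Occurrence 3 (position 10): no conditioning environment matches → elsewhere allophone [b].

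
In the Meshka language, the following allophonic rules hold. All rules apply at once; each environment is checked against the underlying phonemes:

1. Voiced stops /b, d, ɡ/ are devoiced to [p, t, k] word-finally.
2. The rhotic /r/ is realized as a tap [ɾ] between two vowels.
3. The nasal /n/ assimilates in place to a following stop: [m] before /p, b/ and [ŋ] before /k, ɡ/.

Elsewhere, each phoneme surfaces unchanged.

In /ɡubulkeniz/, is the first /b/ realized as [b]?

Yes

/b/ (between /u/ and /u/) is in the target of rule 1 but the environment (word-finally) is not met → [b].
The actual realization is [b], which matches [b].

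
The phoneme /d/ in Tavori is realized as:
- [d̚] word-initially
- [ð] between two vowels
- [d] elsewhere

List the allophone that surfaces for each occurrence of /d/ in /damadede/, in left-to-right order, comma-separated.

[d̚], [ð], [ð]

Occurrence 1 (position 1): word-initially → [d̚].
Occurrence 2 (position 5): between two vowels → [ð].
Occurrence 3 (position 7): between two vowels → [ð].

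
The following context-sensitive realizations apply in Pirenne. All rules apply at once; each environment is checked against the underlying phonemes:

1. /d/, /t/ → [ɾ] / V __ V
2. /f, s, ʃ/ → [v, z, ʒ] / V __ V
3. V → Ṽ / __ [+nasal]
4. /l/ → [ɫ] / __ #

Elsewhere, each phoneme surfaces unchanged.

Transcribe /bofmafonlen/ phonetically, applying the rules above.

/o/ (between /b/ and /f/) fails the environment for rule 3, so it stays [o].
/f/ (between /o/ and /m/): rule 2 targets it, but not between two vowels → unchanged [f].
/a/ (between /m/ and /f/): rule 3 targets it, but not before a nasal consonant → unchanged [a].
/f/ meets the environment for rule 2 (between two vowels) → [v].
/o/ (between /f/ and /n/): before a nasal consonant, so rule 3 applies → [õ].
/l/ — between /n/ and /e/; rule 4 does not apply here → [l].
/e/ meets the environment for rule 3 (before a nasal consonant) → [ẽ].

[bofmavõnlẽn]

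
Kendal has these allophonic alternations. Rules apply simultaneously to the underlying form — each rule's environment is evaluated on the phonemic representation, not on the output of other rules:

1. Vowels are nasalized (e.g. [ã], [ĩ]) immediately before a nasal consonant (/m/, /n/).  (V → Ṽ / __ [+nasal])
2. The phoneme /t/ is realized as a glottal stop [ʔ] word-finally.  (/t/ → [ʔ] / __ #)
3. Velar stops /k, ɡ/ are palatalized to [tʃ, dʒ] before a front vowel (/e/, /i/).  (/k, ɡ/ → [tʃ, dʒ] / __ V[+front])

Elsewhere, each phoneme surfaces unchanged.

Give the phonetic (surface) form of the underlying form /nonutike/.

/n/ stays [n].
Rule 1 applies to /o/ (between /n/ and /n/: before a nasal consonant) → [õ].
/n/ (between /o/ and /u/) is unaffected → [n].
/u/ (between /n/ and /t/): rule 1 targets it, but not before a nasal consonant → unchanged [u].
/t/ (between /u/ and /i/): rule 2 targets it, but not word-finally → unchanged [t].
/i/ (between /t/ and /k/) is in the target of rule 1 but the environment (before a nasal consonant) is not met → [i].
Rule 3 applies to /k/ (between /i/ and /e/: before a front vowel) → [tʃ].
/e/ — word-final; rule 1 does not apply here → [e].

[nõnutitʃe]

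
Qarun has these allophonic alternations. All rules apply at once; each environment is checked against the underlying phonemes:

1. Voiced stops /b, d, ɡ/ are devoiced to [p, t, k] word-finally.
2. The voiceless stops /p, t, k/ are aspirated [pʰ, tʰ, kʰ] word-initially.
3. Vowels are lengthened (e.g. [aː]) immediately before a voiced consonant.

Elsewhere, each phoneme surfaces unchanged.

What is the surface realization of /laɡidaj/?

[laːɡiːdaːj]

/l/ — not in any rule's target class → [l].
Rule 3 applies to /a/ (between /l/ and /ɡ/: before a voiced consonant) → [aː].
/ɡ/ — between /a/ and /i/; rule 1 does not apply here → [ɡ].
/i/ meets the environment for rule 3 (before a voiced consonant) → [iː].
/d/ — between /i/ and /a/; rule 1 does not apply here → [d].
/a/ — between /d/ and /j/, before a voiced consonant — surfaces as [aː] (rule 3).
/j/ (word-final) is unaffected → [j].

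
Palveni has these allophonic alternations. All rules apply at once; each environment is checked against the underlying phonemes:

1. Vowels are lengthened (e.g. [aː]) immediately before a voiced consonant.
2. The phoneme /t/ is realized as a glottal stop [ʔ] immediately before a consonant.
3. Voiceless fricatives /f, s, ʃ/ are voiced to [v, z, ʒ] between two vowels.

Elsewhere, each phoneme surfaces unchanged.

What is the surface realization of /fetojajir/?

/f/ (word-initial) is in the target of rule 3 but the environment (between two vowels) is not met → [f].
/e/ (between /f/ and /t/): rule 1 targets it, but not before a voiced consonant → unchanged [e].
/t/ (between /e/ and /o/) is in the target of rule 2 but the environment (immediately before a consonant) is not met → [t].
/o/ (between /t/ and /j/) occurs before a voiced consonant → [oː] by rule 1.
/j/ (between /o/ and /a/): no rule targets it → [j].
/a/ — between /j/ and /j/, before a voiced consonant — surfaces as [aː] (rule 1).
/j/ stays [j].
/i/ meets the environment for rule 1 (before a voiced consonant) → [iː].
/r/ stays [r].

[fetoːjaːjiːr]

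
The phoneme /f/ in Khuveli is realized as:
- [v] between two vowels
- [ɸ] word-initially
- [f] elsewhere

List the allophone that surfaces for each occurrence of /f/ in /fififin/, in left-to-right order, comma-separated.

Occurrence 1 (position 1): word-initially → [ɸ].
Occurrence 2 (position 3): between two vowels → [v].
Occurrence 3 (position 5): between two vowels → [v].

[ɸ], [v], [v]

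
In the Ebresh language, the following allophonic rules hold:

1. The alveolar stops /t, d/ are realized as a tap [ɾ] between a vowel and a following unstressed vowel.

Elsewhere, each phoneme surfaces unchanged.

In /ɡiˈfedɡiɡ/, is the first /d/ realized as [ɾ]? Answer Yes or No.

No

/d/ — between /e/ and /ɡ/; rule 1 does not apply here → [d].
The actual realization is [d], not [ɾ].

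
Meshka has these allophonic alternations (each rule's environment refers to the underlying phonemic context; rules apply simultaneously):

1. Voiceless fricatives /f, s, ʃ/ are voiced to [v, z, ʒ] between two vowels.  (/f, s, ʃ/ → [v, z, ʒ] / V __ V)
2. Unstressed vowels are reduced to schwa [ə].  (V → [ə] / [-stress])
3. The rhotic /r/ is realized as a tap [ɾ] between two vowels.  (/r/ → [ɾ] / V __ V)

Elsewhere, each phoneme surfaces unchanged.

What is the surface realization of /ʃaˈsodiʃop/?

[ʃəˈzodəʒəp]

/ʃ/ (word-initial) is in the target of rule 1 but the environment (between two vowels) is not met → [ʃ].
/a/ (between /ʃ/ and /s/): in an unstressed syllable, so rule 2 applies → [ə].
Rule 1 applies to /s/ (between /a/ and /o/: between two vowels) → [z].
/o/ (between /s/ and /d/) is in the target of rule 2 but the environment (in an unstressed syllable) is not met → [o].
/d/ (between /o/ and /i/) is unaffected → [d].
/i/ (between /d/ and /ʃ/) occurs in an unstressed syllable → [ə] by rule 2.
/ʃ/ (between /i/ and /o/) occurs between two vowels → [ʒ] by rule 1.
/o/ (between /ʃ/ and /p/) occurs in an unstressed syllable → [ə] by rule 2.
/p/ — not in any rule's target class → [p].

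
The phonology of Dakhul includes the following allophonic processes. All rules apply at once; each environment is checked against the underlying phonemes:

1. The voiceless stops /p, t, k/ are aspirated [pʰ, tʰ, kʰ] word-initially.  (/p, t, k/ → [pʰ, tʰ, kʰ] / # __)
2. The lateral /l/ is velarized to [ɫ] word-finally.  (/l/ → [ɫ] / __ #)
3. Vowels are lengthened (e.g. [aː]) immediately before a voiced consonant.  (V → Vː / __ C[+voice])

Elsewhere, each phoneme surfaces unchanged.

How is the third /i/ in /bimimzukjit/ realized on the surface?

[i]

/i/ (between /j/ and /t/) fails the environment for rule 3, so it stays [i].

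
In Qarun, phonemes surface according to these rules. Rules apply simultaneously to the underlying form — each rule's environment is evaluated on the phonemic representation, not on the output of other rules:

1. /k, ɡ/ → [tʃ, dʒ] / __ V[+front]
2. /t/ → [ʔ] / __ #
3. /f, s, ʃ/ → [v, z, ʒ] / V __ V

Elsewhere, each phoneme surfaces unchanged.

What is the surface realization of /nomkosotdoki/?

/n/ stays [n].
/o/ (between /n/ and /m/): no rule targets it → [o].
/m/ — not in any rule's target class → [m].
/k/ (between /m/ and /o/) fails the environment for rule 1, so it stays [k].
/o/ stays [o].
/s/ (between /o/ and /o/): between two vowels, so rule 3 applies → [z].
/o/ — not in any rule's target class → [o].
/t/ — between /o/ and /d/; rule 2 does not apply here → [t].
/d/ (between /t/ and /o/) is unaffected → [d].
/o/ — not in any rule's target class → [o].
/k/ (between /o/ and /i/) occurs before a front vowel → [tʃ] by rule 1.
/i/ (word-final): no rule targets it → [i].

[nomkozotdotʃi]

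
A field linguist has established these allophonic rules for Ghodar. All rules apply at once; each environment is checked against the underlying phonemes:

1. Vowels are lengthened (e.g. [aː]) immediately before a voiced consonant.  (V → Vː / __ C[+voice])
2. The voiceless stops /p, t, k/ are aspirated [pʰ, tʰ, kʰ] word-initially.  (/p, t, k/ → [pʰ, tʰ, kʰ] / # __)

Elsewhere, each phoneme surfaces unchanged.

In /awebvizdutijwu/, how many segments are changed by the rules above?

Segments that undergo a rule: /a/ → [aː] (rule 1); /e/ → [eː] (rule 1); /i/ → [iː] (rule 1); /i/ → [iː] (rule 1).
All other segments surface unchanged.

4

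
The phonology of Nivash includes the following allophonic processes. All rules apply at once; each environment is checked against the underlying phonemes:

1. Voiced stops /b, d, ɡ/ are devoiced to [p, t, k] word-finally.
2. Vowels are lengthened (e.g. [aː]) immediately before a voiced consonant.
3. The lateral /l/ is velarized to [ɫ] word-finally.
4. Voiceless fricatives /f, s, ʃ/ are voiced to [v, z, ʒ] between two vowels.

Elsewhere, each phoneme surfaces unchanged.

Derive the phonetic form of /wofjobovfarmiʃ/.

[wofjoːboːvfaːrmiʃ]

/o/ (between /w/ and /f/) fails the environment for rule 2, so it stays [o].
/f/ (between /o/ and /j/) fails the environment for rule 4, so it stays [f].
/o/ (between /j/ and /b/): before a voiced consonant, so rule 2 applies → [oː].
/b/ (between /o/ and /o/) is in the target of rule 1 but the environment (word-finally) is not met → [b].
/o/ — between /b/ and /v/, before a voiced consonant — surfaces as [oː] (rule 2).
/f/ (between /v/ and /a/) is in the target of rule 4 but the environment (between two vowels) is not met → [f].
/a/ meets the environment for rule 2 (before a voiced consonant) → [aː].
/i/ (between /m/ and /ʃ/) fails the environment for rule 2, so it stays [i].
/ʃ/ — word-final; rule 4 does not apply here → [ʃ].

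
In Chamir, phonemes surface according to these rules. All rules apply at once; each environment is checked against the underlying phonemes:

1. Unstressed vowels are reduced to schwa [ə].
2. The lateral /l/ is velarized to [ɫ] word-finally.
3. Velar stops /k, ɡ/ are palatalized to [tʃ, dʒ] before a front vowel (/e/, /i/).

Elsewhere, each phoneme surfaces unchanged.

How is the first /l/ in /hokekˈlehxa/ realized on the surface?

/l/ (between /k/ and /e/): rule 2 targets it, but not word-finally → unchanged [l].

[l]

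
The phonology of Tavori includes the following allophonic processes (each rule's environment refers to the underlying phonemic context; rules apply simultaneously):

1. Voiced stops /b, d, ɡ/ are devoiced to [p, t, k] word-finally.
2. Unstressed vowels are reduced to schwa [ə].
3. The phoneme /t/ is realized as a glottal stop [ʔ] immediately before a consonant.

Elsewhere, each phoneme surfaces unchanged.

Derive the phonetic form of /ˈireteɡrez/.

[ˈirətəɡrəz]

/i/ (word-initial) fails the environment for rule 2, so it stays [i].
/e/ (between /r/ and /t/): in an unstressed syllable, so rule 2 applies → [ə].
/t/ — between /e/ and /e/; rule 3 does not apply here → [t].
/e/ (between /t/ and /ɡ/): in an unstressed syllable, so rule 2 applies → [ə].
/ɡ/ — between /e/ and /r/; rule 1 does not apply here → [ɡ].
/e/ meets the environment for rule 2 (in an unstressed syllable) → [ə].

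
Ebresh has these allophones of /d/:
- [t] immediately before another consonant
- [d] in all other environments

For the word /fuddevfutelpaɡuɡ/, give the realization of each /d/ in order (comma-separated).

[t], [d]

Occurrence 1 (position 3): immediately before another consonant → [t].
Occurrence 2 (position 4): no conditioning environment matches → elsewhere allophone [d].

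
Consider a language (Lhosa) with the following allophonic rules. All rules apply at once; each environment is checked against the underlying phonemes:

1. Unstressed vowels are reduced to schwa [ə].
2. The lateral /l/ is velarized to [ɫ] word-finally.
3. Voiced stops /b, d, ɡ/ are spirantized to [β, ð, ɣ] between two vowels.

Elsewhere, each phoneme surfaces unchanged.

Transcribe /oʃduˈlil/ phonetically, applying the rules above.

[əʃdəˈliɫ]

/o/ meets the environment for rule 1 (in an unstressed syllable) → [ə].
/d/ (between /ʃ/ and /u/): rule 3 targets it, but not between two vowels → unchanged [d].
/u/ (between /d/ and /l/): in an unstressed syllable, so rule 1 applies → [ə].
/l/ (between /u/ and /i/) is in the target of rule 2 but the environment (word-finally) is not met → [l].
/i/ (between /l/ and /l/): rule 1 targets it, but not in an unstressed syllable → unchanged [i].
/l/ (word-final): word-finally, so rule 2 applies → [ɫ].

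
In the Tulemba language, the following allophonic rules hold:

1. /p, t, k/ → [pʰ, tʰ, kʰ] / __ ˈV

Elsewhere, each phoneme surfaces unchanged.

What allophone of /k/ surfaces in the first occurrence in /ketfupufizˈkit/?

[k]

/k/ — word-initial; rule 1 does not apply here → [k].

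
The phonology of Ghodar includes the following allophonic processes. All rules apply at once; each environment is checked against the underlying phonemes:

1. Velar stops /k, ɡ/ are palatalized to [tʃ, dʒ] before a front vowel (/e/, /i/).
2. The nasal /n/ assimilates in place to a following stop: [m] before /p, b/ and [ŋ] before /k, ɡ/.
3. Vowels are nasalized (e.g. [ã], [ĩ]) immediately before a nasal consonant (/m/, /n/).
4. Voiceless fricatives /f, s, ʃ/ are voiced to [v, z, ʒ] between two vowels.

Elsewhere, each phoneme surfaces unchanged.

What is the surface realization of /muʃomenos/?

/m/ (word-initial) is unaffected → [m].
/u/ (between /m/ and /ʃ/) fails the environment for rule 3, so it stays [u].
Rule 4 applies to /ʃ/ (between /u/ and /o/: between two vowels) → [ʒ].
/o/ (between /ʃ/ and /m/) occurs before a nasal consonant → [õ] by rule 3.
/m/ (between /o/ and /e/): no rule targets it → [m].
Rule 3 applies to /e/ (between /m/ and /n/: before a nasal consonant) → [ẽ].
/n/ (between /e/ and /o/) fails the environment for rule 2, so it stays [n].
/o/ (between /n/ and /s/) is in the target of rule 3 but the environment (before a nasal consonant) is not met → [o].
/s/ (word-final) is in the target of rule 4 but the environment (between two vowels) is not met → [s].

[muʒõmẽnos]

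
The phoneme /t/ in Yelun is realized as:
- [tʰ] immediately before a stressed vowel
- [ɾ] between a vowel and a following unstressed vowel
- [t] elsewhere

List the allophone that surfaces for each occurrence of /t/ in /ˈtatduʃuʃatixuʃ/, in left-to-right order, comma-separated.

Occurrence 1 (position 1): immediately before a stressed vowel → [tʰ].
Occurrence 2 (position 3): no conditioning environment matches → elsewhere allophone [t].
Occurrence 3 (position 10): between a vowel and an unstressed vowel → [ɾ].

[tʰ], [t], [ɾ]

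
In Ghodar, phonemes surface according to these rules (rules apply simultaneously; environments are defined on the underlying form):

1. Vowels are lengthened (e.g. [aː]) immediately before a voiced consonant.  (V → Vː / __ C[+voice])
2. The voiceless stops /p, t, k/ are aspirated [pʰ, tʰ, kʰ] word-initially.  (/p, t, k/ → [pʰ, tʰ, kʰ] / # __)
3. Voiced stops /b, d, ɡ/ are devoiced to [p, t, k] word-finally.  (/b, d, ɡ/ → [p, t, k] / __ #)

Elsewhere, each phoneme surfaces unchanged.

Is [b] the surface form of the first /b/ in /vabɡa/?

Yes

/b/ — between /a/ and /ɡ/; rule 3 does not apply here → [b].
The actual realization is [b], which matches [b].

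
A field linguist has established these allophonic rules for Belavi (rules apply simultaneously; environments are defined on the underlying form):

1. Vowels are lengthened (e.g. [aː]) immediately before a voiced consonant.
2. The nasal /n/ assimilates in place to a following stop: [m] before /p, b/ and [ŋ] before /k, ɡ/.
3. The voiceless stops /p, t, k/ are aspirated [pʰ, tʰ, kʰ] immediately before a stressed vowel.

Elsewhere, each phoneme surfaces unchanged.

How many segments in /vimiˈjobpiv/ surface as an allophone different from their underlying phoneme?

Segments that undergo a rule: /i/ → [iː] (rule 1); /i/ → [iː] (rule 1); /o/ → [oː] (rule 1); /i/ → [iː] (rule 1).
All other segments surface unchanged.

4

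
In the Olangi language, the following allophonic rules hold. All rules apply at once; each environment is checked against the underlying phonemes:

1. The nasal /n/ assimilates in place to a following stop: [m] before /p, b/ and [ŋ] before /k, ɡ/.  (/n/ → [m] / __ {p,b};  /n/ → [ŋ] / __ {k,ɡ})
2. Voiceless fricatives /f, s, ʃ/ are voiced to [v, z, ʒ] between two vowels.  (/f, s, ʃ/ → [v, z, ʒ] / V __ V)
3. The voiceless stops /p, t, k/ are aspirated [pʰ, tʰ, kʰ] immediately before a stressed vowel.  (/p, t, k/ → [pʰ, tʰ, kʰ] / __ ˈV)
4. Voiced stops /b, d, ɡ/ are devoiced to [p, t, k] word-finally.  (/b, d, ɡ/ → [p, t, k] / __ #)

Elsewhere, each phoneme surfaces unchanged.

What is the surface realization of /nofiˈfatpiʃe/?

/n/ (word-initial): rule 1 targets it, but not before a labial or velar stop → unchanged [n].
/o/ (between /n/ and /f/) is unaffected → [o].
/f/ meets the environment for rule 2 (between two vowels) → [v].
/i/ (between /f/ and /f/) is unaffected → [i].
Rule 2 applies to /f/ (between /i/ and /a/: between two vowels) → [v].
/a/ (between /f/ and /t/) is unaffected → [a].
/t/ (between /a/ and /p/) is in the target of rule 3 but the environment (immediately before a stressed vowel) is not met → [t].
/p/ (between /t/ and /i/) is in the target of rule 3 but the environment (immediately before a stressed vowel) is not met → [p].
/i/ — not in any rule's target class → [i].
/ʃ/ meets the environment for rule 2 (between two vowels) → [ʒ].
/e/ (word-final) is unaffected → [e].

[noviˈvatpiʒe]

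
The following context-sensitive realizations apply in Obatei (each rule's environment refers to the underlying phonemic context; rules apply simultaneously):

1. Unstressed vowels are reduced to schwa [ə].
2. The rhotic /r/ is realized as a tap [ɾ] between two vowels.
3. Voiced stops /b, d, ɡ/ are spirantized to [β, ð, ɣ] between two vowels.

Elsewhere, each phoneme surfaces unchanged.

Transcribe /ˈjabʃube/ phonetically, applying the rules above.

/a/ (between /j/ and /b/): rule 1 targets it, but not in an unstressed syllable → unchanged [a].
/b/ — between /a/ and /ʃ/; rule 3 does not apply here → [b].
/u/ (between /ʃ/ and /b/): in an unstressed syllable, so rule 1 applies → [ə].
/b/ meets the environment for rule 3 (between two vowels) → [β].
/e/ (word-final) occurs in an unstressed syllable → [ə] by rule 1.

[ˈjabʃəβə]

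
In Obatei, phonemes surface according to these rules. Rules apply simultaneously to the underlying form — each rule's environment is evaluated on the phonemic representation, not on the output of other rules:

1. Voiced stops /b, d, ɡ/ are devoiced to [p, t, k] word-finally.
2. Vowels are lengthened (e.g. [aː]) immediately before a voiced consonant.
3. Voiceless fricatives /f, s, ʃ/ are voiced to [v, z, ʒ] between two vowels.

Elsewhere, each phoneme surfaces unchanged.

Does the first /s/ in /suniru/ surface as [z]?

/s/ (word-initial) is in the target of rule 3 but the environment (between two vowels) is not met → [s].
The actual realization is [s], not [z].

No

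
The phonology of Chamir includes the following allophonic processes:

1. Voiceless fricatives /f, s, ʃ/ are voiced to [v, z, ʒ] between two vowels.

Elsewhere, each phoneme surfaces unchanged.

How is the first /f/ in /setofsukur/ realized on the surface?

/f/ (between /o/ and /s/) is in the target of rule 1 but the environment (between two vowels) is not met → [f].

[f]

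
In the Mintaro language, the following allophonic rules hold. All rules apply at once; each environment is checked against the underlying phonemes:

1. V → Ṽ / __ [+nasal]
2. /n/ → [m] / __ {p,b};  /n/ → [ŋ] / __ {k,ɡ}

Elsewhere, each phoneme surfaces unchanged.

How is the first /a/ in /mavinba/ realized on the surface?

[a]

/a/ (between /m/ and /v/) is in the target of rule 1 but the environment (before a nasal consonant) is not met → [a].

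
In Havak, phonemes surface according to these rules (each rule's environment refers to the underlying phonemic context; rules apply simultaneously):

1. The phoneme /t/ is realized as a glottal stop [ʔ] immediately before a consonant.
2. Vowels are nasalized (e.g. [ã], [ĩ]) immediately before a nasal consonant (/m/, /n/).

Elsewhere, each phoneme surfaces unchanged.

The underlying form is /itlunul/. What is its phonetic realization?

[iʔlũnul]

/i/ — word-initial; rule 2 does not apply here → [i].
/t/ (between /i/ and /l/): immediately before a consonant, so rule 1 applies → [ʔ].
/l/ — not in any rule's target class → [l].
/u/ — between /l/ and /n/, before a nasal consonant — surfaces as [ũ] (rule 2).
/n/ stays [n].
/u/ (between /n/ and /l/): rule 2 targets it, but not before a nasal consonant → unchanged [u].
/l/ (word-final) is unaffected → [l].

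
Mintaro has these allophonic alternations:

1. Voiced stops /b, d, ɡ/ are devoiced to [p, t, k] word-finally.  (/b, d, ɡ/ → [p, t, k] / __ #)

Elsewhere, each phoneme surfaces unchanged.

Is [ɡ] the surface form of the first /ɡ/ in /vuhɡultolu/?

Yes

/ɡ/ — between /h/ and /u/; rule 1 does not apply here → [ɡ].
The actual realization is [ɡ], which matches [ɡ].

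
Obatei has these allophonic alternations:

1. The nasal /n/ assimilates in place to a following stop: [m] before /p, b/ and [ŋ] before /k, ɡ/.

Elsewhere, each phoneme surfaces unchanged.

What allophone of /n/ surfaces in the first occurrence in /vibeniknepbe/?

/n/ — between /e/ and /i/; rule 1 does not apply here → [n].

[n]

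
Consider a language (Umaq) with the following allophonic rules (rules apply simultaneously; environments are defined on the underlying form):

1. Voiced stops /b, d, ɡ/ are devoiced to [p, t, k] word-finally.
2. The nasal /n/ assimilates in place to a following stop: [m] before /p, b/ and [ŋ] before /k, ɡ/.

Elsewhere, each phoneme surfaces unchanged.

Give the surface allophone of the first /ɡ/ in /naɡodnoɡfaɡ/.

/ɡ/ — between /a/ and /o/; rule 1 does not apply here → [ɡ].

[ɡ]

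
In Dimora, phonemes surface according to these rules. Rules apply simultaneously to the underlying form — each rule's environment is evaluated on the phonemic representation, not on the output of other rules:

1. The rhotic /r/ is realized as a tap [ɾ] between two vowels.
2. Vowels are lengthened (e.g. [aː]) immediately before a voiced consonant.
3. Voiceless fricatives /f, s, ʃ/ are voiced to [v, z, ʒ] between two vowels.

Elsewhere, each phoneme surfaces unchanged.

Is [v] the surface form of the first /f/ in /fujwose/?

No

/f/ (word-initial) fails the environment for rule 3, so it stays [f].
The actual realization is [f], not [v].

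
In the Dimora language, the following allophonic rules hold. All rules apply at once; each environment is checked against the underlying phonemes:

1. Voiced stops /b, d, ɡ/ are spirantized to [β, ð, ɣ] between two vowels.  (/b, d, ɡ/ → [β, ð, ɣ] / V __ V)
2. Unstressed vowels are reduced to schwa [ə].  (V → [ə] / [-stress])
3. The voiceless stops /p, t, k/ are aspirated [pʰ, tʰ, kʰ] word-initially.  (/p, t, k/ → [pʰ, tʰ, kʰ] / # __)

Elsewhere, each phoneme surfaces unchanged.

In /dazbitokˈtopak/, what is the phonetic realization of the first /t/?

/t/ — between /i/ and /o/; rule 3 does not apply here → [t].

[t]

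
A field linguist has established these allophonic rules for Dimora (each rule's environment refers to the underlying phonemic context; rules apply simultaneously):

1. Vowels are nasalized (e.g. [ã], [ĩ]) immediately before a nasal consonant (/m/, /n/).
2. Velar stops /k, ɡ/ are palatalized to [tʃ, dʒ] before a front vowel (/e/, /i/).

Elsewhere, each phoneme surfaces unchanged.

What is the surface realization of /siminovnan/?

/s/ stays [s].
/i/ meets the environment for rule 1 (before a nasal consonant) → [ĩ].
/m/ (between /i/ and /i/) is unaffected → [m].
/i/ — between /m/ and /n/, before a nasal consonant — surfaces as [ĩ] (rule 1).
/n/ (between /i/ and /o/) is unaffected → [n].
/o/ (between /n/ and /v/): rule 1 targets it, but not before a nasal consonant → unchanged [o].
/v/ stays [v].
/n/ stays [n].
/a/ (between /n/ and /n/): before a nasal consonant, so rule 1 applies → [ã].
/n/ — not in any rule's target class → [n].

[sĩmĩnovnãn]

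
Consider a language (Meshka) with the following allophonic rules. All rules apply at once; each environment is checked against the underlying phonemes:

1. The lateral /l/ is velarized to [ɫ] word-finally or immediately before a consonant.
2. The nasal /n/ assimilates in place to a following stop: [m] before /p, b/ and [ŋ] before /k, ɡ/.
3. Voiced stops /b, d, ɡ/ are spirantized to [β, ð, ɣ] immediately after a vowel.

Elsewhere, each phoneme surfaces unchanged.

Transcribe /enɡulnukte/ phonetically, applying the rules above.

Rule 2 applies to /n/ (between /e/ and /ɡ/: before a labial or velar stop) → [ŋ].
/ɡ/ (between /n/ and /u/) fails the environment for rule 3, so it stays [ɡ].
/l/ — between /u/ and /n/, word-finally or immediately before a consonant — surfaces as [ɫ] (rule 1).
/n/ (between /l/ and /u/) is in the target of rule 2 but the environment (before a labial or velar stop) is not met → [n].

[eŋɡuɫnukte]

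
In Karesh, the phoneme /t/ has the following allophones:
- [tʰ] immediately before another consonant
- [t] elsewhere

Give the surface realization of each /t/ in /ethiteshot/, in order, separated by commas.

[tʰ], [t], [t]

Occurrence 1 (position 2): immediately before another consonant → [tʰ].
Occurrence 2 (position 5): no conditioning environment matches → elsewhere allophone [t].
Occurrence 3 (position 10): no conditioning environment matches → elsewhere allophone [t].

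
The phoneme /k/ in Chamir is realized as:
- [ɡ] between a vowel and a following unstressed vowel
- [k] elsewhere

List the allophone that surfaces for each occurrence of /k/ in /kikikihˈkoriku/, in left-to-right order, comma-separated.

[k], [ɡ], [ɡ], [k], [ɡ]

Occurrence 1 (position 1): no conditioning environment matches → elsewhere allophone [k].
Occurrence 2 (position 3): between a vowel and a following unstressed vowel → [ɡ].
Occurrence 3 (position 5): between a vowel and a following unstressed vowel → [ɡ].
Occurrence 4 (position 8): no conditioning environment matches → elsewhere allophone [k].
Occurrence 5 (position 12): between a vowel and a following unstressed vowel → [ɡ].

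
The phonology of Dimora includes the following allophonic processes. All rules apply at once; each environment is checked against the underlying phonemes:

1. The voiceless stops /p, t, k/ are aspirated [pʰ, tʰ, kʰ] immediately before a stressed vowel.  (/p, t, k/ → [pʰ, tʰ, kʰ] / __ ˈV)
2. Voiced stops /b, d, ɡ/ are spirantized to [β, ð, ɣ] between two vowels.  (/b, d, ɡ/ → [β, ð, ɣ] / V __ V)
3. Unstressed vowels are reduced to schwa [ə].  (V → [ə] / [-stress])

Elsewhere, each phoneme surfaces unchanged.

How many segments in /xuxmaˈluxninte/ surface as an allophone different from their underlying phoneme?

4

Segments that undergo a rule: /u/ → [ə] (rule 3); /a/ → [ə] (rule 3); /i/ → [ə] (rule 3); /e/ → [ə] (rule 3).
All other segments surface unchanged.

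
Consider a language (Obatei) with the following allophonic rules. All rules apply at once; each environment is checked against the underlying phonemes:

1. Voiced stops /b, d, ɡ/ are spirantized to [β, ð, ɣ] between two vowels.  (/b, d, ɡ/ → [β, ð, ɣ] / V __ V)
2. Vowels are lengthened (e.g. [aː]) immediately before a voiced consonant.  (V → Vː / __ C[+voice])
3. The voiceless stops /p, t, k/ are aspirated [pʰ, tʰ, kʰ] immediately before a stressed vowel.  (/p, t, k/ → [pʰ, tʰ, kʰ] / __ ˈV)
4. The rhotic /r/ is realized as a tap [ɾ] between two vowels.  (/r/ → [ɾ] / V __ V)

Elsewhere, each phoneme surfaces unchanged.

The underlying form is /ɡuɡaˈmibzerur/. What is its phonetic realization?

/ɡ/ — word-initial; rule 1 does not apply here → [ɡ].
/u/ (between /ɡ/ and /ɡ/) occurs before a voiced consonant → [uː] by rule 2.
/ɡ/ (between /u/ and /a/) occurs between two vowels → [ɣ] by rule 1.
/a/ (between /ɡ/ and /m/) occurs before a voiced consonant → [aː] by rule 2.
/i/ — between /m/ and /b/, before a voiced consonant — surfaces as [iː] (rule 2).
/b/ (between /i/ and /z/): rule 1 targets it, but not between two vowels → unchanged [b].
Rule 2 applies to /e/ (between /z/ and /r/: before a voiced consonant) → [eː].
/r/ (between /e/ and /u/): between two vowels, so rule 4 applies → [ɾ].
/u/ (between /r/ and /r/) occurs before a voiced consonant → [uː] by rule 2.
/r/ (word-final) fails the environment for rule 4, so it stays [r].

[ɡuːɣaːˈmiːbzeːɾuːr]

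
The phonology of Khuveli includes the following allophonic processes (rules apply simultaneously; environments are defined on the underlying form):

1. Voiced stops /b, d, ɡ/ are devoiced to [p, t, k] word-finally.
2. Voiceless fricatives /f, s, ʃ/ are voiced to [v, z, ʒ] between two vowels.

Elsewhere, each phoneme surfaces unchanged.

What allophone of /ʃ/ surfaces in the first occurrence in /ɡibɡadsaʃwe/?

/ʃ/ (between /a/ and /w/) fails the environment for rule 2, so it stays [ʃ].

[ʃ]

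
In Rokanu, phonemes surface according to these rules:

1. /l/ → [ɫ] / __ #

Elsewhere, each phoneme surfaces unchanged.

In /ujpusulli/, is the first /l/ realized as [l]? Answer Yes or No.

Yes

/l/ (between /u/ and /l/): rule 1 targets it, but not word-finally → unchanged [l].
The actual realization is [l], which matches [l].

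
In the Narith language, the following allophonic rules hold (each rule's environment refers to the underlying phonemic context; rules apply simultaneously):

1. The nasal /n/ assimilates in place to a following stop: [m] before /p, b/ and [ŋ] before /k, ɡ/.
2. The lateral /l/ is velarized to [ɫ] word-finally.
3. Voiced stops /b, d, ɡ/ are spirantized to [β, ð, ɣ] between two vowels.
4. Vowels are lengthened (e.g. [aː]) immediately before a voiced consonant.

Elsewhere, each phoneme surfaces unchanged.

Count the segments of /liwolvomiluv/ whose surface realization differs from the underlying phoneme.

Segments that undergo a rule: /i/ → [iː] (rule 4); /o/ → [oː] (rule 4); /o/ → [oː] (rule 4); /i/ → [iː] (rule 4); /u/ → [uː] (rule 4).
All other segments surface unchanged.

5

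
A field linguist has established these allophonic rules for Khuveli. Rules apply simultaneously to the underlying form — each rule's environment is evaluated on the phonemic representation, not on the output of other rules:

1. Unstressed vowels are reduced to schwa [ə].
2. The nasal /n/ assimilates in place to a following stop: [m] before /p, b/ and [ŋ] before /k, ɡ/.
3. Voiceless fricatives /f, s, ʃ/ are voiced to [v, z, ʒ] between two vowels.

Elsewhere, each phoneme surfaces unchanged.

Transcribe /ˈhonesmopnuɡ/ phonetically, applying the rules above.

[ˈhonəsməpnəɡ]

/h/ (word-initial) is unaffected → [h].
/o/ (between /h/ and /n/): rule 1 targets it, but not in an unstressed syllable → unchanged [o].
/n/ (between /o/ and /e/) is in the target of rule 2 but the environment (before a labial or velar stop) is not met → [n].
/e/ (between /n/ and /s/) occurs in an unstressed syllable → [ə] by rule 1.
/s/ (between /e/ and /m/) is in the target of rule 3 but the environment (between two vowels) is not met → [s].
/m/ — not in any rule's target class → [m].
/o/ (between /m/ and /p/): in an unstressed syllable, so rule 1 applies → [ə].
/p/ — not in any rule's target class → [p].
/n/ (between /p/ and /u/) fails the environment for rule 2, so it stays [n].
/u/ meets the environment for rule 1 (in an unstressed syllable) → [ə].
/ɡ/ — not in any rule's target class → [ɡ].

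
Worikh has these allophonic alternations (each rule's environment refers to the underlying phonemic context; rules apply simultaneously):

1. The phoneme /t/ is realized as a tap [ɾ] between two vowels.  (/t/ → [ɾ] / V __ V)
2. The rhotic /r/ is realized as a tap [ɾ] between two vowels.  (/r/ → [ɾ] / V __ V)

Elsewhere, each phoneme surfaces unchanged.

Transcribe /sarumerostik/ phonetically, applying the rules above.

/s/ — not in any rule's target class → [s].
/a/ (between /s/ and /r/) is unaffected → [a].
Rule 2 applies to /r/ (between /a/ and /u/: between two vowels) → [ɾ].
/u/ (between /r/ and /m/) is unaffected → [u].
/m/ (between /u/ and /e/) is unaffected → [m].
/e/ (between /m/ and /r/): no rule targets it → [e].
/r/ meets the environment for rule 2 (between two vowels) → [ɾ].
/o/ (between /r/ and /s/): no rule targets it → [o].
/s/ (between /o/ and /t/): no rule targets it → [s].
/t/ (between /s/ and /i/) fails the environment for rule 1, so it stays [t].
/i/ (between /t/ and /k/) is unaffected → [i].
/k/ (word-final): no rule targets it → [k].

[saɾumeɾostik]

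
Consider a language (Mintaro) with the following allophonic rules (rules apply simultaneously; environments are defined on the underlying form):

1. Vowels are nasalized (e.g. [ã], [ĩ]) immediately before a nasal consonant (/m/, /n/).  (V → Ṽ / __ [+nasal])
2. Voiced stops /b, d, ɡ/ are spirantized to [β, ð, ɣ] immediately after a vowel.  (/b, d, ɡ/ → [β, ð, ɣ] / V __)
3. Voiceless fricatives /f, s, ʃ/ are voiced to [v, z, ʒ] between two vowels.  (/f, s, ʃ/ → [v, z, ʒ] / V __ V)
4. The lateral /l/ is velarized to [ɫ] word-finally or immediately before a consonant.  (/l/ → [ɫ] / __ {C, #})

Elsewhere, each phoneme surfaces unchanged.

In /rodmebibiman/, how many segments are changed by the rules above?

Segments that undergo a rule: /d/ → [ð] (rule 2); /b/ → [β] (rule 2); /b/ → [β] (rule 2); /i/ → [ĩ] (rule 1); /a/ → [ã] (rule 1).
All other segments surface unchanged.

5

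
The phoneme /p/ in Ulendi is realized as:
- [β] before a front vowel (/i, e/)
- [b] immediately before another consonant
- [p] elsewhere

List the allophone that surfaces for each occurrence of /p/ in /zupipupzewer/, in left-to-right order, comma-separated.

[β], [p], [b]

Occurrence 1 (position 3): before a front vowel (/i, e/) → [β].
Occurrence 2 (position 5): no conditioning environment matches → elsewhere allophone [p].
Occurrence 3 (position 7): immediately before another consonant → [b].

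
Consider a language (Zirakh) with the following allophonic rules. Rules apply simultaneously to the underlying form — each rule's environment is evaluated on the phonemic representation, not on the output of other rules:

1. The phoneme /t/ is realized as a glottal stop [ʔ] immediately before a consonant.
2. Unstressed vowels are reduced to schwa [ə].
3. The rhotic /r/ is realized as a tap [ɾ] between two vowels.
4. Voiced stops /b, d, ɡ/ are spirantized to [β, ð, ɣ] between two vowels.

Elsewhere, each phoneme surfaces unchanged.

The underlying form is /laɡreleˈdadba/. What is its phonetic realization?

[ləɡrələˈðadbə]

/l/ stays [l].
/a/ (between /l/ and /ɡ/): in an unstressed syllable, so rule 2 applies → [ə].
/ɡ/ (between /a/ and /r/) is in the target of rule 4 but the environment (between two vowels) is not met → [ɡ].
/r/ (between /ɡ/ and /e/) is in the target of rule 3 but the environment (between two vowels) is not met → [r].
Rule 2 applies to /e/ (between /r/ and /l/: in an unstressed syllable) → [ə].
/l/ (between /e/ and /e/): no rule targets it → [l].
Rule 2 applies to /e/ (between /l/ and /d/: in an unstressed syllable) → [ə].
/d/ (between /e/ and /a/): between two vowels, so rule 4 applies → [ð].
/a/ (between /d/ and /d/) is in the target of rule 2 but the environment (in an unstressed syllable) is not met → [a].
/d/ (between /a/ and /b/): rule 4 targets it, but not between two vowels → unchanged [d].
/b/ (between /d/ and /a/) is in the target of rule 4 but the environment (between two vowels) is not met → [b].
/a/ meets the environment for rule 2 (in an unstressed syllable) → [ə].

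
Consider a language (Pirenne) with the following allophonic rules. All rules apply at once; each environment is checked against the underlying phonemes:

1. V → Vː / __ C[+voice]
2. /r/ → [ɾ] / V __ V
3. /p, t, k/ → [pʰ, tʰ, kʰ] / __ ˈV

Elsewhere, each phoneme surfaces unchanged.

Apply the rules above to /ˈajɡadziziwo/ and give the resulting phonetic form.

/a/ meets the environment for rule 1 (before a voiced consonant) → [aː].
/j/ stays [j].
/ɡ/ stays [ɡ].
Rule 1 applies to /a/ (between /ɡ/ and /d/: before a voiced consonant) → [aː].
/d/ (between /a/ and /z/): no rule targets it → [d].
/z/ (between /d/ and /i/): no rule targets it → [z].
/i/ meets the environment for rule 1 (before a voiced consonant) → [iː].
/z/ (between /i/ and /i/): no rule targets it → [z].
/i/ (between /z/ and /w/) occurs before a voiced consonant → [iː] by rule 1.
/w/ stays [w].
/o/ (word-final) fails the environment for rule 1, so it stays [o].

[ˈaːjɡaːdziːziːwo]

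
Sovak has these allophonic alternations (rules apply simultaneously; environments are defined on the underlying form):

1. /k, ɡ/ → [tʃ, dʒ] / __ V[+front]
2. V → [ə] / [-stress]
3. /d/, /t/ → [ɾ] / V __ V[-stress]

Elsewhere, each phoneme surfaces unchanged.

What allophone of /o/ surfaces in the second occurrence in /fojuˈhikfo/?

/o/ (word-final): in an unstressed syllable, so rule 2 applies → [ə].

[ə]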